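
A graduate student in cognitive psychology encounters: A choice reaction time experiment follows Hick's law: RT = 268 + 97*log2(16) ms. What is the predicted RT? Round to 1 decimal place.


RT = 268 + 97 * log2(16)
log2(16) = 4.0
RT = 268 + 97 * 4.0
= 268 + 388.0
= 656.0 ms


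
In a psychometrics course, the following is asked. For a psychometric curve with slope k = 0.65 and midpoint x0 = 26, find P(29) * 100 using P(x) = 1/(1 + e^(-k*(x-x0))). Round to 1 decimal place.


P(x) = 1/(1 + e^(-0.65*(29 - 26)))
Exponent = -0.65 * 3 = -1.95
e^(-1.95) = 0.142274
P = 1/(1 + 0.142274) = 0.875447
Percentage = 87.5


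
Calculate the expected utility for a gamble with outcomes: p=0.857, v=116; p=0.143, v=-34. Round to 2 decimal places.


EU = sum(p_i * v_i)
0.857 * 116 = 99.412
0.143 * -34 = -4.862
EU = 99.412 + -4.862
= 94.55


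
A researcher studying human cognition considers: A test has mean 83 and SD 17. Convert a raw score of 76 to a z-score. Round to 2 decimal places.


z = (X - mu) / sigma
= (76 - 83) / 17
= -7 / 17
= -0.41


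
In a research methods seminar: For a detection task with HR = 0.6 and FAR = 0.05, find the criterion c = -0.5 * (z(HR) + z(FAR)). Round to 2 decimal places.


c = -0.5 * (z(HR) + z(FAR))
z(0.6) = 0.2533
z(0.05) = -1.6449
c = -0.5 * (0.2533 + -1.6449)
= -0.5 * -1.3916
= 0.70


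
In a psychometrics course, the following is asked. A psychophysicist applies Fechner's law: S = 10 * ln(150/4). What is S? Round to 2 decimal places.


S = 10 * ln(150/4)
I/I0 = 37.5
ln(37.5) = 3.6243
S = 10 * 3.6243
= 36.24


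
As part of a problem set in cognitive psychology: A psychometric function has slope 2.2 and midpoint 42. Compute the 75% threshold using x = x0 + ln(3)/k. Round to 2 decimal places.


At P = 0.75: 0.75 = 1/(1 + e^(-k*(x-x0)))
Solving: e^(-k*(x-x0)) = 1/3
x = x0 + ln(3)/k
ln(3) = 1.0986
x = 42 + 1.0986/2.2
= 42 + 0.4994
= 42.50


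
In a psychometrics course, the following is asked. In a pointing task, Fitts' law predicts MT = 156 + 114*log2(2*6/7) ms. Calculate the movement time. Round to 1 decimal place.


MT = 156 + 114 * log2(2*6/7)
2D/W = 1.714286
log2(1.714286) = 0.7776
MT = 156 + 114 * 0.7776
= 244.6 ms


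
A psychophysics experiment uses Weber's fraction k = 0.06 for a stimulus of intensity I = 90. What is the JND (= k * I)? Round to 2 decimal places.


JND = k * I
JND = 0.06 * 90
= 5.40


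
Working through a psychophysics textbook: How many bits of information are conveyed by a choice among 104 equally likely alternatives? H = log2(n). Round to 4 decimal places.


H = log2(n)
H = log2(104)
= 6.7004


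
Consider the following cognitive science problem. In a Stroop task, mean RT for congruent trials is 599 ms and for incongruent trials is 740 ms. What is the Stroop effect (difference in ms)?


Stroop effect = RT(incongruent) - RT(congruent)
= 740 - 599
= 141 ms


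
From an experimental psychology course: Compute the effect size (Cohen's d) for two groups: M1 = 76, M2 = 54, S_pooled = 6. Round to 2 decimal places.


Cohen's d = (M1 - M2) / S_pooled
= (76 - 54) / 6
= 22 / 6
= 3.67


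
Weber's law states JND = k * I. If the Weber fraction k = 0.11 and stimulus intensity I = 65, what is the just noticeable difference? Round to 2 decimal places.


JND = k * I
JND = 0.11 * 65
= 7.15


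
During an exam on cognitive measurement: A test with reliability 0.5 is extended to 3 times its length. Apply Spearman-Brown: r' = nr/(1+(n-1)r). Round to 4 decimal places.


r_new = n*r / (1 + (n-1)*r)
Numerator = 3 * 0.5 = 1.5
Denominator = 1 + 2 * 0.5 = 2.0
r_new = 1.5 / 2.0
= 0.7500


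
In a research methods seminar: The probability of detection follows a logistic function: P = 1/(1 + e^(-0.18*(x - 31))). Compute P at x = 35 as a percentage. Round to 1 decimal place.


P(x) = 1/(1 + e^(-0.18*(35 - 31)))
Exponent = -0.18 * 4 = -0.72
e^(-0.72) = 0.486752
P = 1/(1 + 0.486752) = 0.672607
Percentage = 67.3


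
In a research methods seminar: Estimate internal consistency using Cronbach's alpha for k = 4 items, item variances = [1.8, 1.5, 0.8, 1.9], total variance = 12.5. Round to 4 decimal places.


alpha = (k/(k-1)) * (1 - sum(s_i^2)/s_total^2)
sum(item variances) = 6.0
k/(k-1) = 4/3 = 1.333333
1 - 6.0/12.5 = 1 - 0.48 = 0.52
alpha = 1.333333 * 0.52
= 0.6933


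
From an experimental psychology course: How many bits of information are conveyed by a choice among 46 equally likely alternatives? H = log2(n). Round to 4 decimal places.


H = log2(n)
H = log2(46)
= 5.5236


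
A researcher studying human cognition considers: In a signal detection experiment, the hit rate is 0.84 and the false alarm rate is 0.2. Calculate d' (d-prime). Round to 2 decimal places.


d' = z(HR) - z(FAR)
z(0.84) = 0.9945
z(0.2) = -0.8416
d' = 0.9945 - -0.8416
= 1.84


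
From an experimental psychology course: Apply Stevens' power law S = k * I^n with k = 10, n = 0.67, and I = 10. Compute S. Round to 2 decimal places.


S = 10 * 10^0.67
10^0.67 = 4.6774
S = 10 * 4.6774
= 46.77


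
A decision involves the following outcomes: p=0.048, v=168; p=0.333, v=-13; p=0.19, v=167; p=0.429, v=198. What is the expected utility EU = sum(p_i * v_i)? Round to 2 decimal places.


EU = sum(p_i * v_i)
0.048 * 168 = 8.064
0.333 * -13 = -4.329
0.19 * 167 = 31.73
0.429 * 198 = 84.942
EU = 8.064 + -4.329 + 31.73 + 84.942
= 120.41


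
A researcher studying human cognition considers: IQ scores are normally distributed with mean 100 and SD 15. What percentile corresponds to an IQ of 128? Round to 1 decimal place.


z = (IQ - mean) / SD
z = (128 - 100) / 15 = 1.8667
Percentile = Phi(1.8667) * 100
Phi(1.8667) = 0.969028
= 96.9


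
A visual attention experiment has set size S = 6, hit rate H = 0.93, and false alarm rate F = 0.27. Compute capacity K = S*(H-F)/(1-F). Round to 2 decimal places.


K = S * (H - F) / (1 - F)
H - F = 0.66
1 - F = 0.73
K = 6 * 0.66 / 0.73
= 5.42


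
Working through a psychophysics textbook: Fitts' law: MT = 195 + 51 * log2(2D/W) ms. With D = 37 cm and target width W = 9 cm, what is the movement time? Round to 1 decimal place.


MT = 195 + 51 * log2(2*37/9)
2D/W = 8.222222
log2(8.222222) = 3.0395
MT = 195 + 51 * 3.0395
= 350.0 ms


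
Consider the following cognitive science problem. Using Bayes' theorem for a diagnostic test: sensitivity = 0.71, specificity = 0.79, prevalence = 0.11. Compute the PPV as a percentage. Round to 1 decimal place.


PPV = (sens * prev) / (sens * prev + (1-spec) * (1-prev))
Numerator = 0.71 * 0.11 = 0.0781
P(positive and no disease) = (1 - spec) * (1 - prev) = (1 - 0.79) * (1 - 0.11) = 0.1869
Denominator = 0.0781 + 0.1869 = 0.265
PPV = 0.0781 / 0.265 = 0.294717
As percentage = 29.5


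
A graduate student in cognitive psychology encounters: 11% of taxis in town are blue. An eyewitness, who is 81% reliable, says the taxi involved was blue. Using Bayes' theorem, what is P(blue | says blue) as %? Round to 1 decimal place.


P(blue | says blue) = P(says blue | blue)*P(blue) / [P(says blue | blue)*P(blue) + P(says blue | not blue)*P(not blue)]
Numerator = 0.81 * 0.11 = 0.0891
False identification = 0.19 * 0.89 = 0.1691
P = 0.0891 / (0.0891 + 0.1691)
= 0.0891 / 0.2582
As percentage = 34.5


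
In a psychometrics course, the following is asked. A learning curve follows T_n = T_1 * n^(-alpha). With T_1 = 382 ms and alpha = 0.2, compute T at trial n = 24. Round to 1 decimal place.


T_n = 382 * 24^(-0.2)
24^(-0.2) = 0.529612
T_n = 382 * 0.529612
= 202.3 ms


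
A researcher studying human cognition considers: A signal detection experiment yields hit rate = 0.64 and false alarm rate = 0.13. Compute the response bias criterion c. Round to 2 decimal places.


c = -0.5 * (z(HR) + z(FAR))
z(0.64) = 0.3585
z(0.13) = -1.1264
c = -0.5 * (0.3585 + -1.1264)
= -0.5 * -0.7679
= 0.38


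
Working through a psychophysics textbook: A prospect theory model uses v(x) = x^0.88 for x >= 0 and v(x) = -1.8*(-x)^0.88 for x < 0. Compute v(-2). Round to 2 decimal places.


Since x = -2 < 0, use v(x) = -lambda*(-x)^alpha
(-x) = 2
2^0.88 = 1.8404
v(-2) = -1.8 * 1.8404
= -3.31


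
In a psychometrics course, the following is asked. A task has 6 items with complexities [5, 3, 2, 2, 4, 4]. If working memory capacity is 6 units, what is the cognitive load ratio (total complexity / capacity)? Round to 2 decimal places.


Total complexity = 5 + 3 + 2 + 2 + 4 + 4 = 20
Load = total / capacity = 20 / 6
= 3.33


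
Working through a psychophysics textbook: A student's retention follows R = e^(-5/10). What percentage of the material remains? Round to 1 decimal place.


R = e^(-t/S)
-t/S = -5/10 = -0.5
R = e^(-0.5) = 0.606531
Percentage = 0.606531 * 100
= 60.7


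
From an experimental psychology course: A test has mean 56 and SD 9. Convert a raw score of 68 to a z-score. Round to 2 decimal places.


z = (X - mu) / sigma
= (68 - 56) / 9
= 12 / 9
= 1.33


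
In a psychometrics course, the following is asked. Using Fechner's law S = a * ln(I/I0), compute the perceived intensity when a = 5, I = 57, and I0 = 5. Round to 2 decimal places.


S = 5 * ln(57/5)
I/I0 = 11.4
ln(11.4) = 2.4336
S = 5 * 2.4336
= 12.17


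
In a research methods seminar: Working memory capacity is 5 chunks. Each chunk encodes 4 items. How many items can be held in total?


Total items = chunks * items_per_chunk
= 5 * 4
= 20


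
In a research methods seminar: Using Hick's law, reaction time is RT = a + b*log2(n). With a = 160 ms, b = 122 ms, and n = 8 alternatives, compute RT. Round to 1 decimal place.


RT = 160 + 122 * log2(8)
log2(8) = 3.0
RT = 160 + 122 * 3.0
= 160 + 366.0
= 526.0 ms


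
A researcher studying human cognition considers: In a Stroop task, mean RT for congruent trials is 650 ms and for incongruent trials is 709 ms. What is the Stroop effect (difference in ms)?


Stroop effect = RT(incongruent) - RT(congruent)
= 709 - 650
= 59 ms


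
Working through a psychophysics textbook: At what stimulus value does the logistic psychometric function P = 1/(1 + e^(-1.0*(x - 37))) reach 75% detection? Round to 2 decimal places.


At P = 0.75: 0.75 = 1/(1 + e^(-k*(x-x0)))
Solving: e^(-k*(x-x0)) = 1/3
x = x0 + ln(3)/k
ln(3) = 1.0986
x = 37 + 1.0986/1.0
= 37 + 1.0986
= 38.10


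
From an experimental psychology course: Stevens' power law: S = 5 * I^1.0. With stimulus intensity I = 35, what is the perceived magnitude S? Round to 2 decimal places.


S = 5 * 35^1.0
35^1.0 = 35.0
S = 5 * 35.0
= 175.00


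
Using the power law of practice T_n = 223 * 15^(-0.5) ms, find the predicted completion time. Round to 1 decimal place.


T_n = 223 * 15^(-0.5)
15^(-0.5) = 0.258199
T_n = 223 * 0.258199
= 57.6 ms


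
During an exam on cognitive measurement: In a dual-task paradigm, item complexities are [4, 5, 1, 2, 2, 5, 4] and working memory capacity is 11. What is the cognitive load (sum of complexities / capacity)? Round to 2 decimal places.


Total complexity = 4 + 5 + 1 + 2 + 2 + 5 + 4 = 23
Load = total / capacity = 23 / 11
= 2.09


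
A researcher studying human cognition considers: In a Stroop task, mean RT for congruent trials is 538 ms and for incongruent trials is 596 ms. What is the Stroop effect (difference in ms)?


Stroop effect = RT(incongruent) - RT(congruent)
= 596 - 538
= 58 ms


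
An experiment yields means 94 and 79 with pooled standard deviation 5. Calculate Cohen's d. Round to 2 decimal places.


Cohen's d = (M1 - M2) / S_pooled
= (94 - 79) / 5
= 15 / 5
= 3.00


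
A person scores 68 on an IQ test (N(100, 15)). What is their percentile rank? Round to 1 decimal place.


z = (IQ - mean) / SD
z = (68 - 100) / 15 = -2.1333
Percentile = Phi(-2.1333) * 100
Phi(-2.1333) = 0.01645
= 1.6


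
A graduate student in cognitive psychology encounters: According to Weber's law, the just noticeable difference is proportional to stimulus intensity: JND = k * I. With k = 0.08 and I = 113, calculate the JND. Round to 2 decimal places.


JND = k * I
JND = 0.08 * 113
= 9.04


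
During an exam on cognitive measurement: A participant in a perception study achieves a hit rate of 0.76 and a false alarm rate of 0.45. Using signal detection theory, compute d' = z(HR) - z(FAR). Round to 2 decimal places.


d' = z(HR) - z(FAR)
z(0.76) = 0.7063
z(0.45) = -0.1257
d' = 0.7063 - -0.1257
= 0.83


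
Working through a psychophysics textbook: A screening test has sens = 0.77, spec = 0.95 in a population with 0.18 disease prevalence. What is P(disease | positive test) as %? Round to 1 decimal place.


PPV = (sens * prev) / (sens * prev + (1-spec) * (1-prev))
Numerator = 0.77 * 0.18 = 0.1386
P(positive and no disease) = (1 - spec) * (1 - prev) = (1 - 0.95) * (1 - 0.18) = 0.041
Denominator = 0.1386 + 0.041 = 0.1796
PPV = 0.1386 / 0.1796 = 0.771715
As percentage = 77.2


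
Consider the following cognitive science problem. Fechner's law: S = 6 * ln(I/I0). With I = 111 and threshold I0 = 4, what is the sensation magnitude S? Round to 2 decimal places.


S = 6 * ln(111/4)
I/I0 = 27.75
ln(27.75) = 3.3232
S = 6 * 3.3232
= 19.94


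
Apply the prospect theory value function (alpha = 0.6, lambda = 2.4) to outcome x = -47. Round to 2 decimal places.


Since x = -47 < 0, use v(x) = -lambda*(-x)^alpha
(-x) = 47
47^0.6 = 10.0753
v(-47) = -2.4 * 10.0753
= -24.18


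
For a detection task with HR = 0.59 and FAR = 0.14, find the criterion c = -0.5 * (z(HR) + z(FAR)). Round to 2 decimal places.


c = -0.5 * (z(HR) + z(FAR))
z(0.59) = 0.2275
z(0.14) = -1.0803
c = -0.5 * (0.2275 + -1.0803)
= -0.5 * -0.8528
= 0.43


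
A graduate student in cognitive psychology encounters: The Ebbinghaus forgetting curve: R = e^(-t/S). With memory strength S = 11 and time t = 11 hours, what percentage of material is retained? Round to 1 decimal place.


R = e^(-t/S)
-t/S = -11/11 = -1.0
R = e^(-1.0) = 0.367879
Percentage = 0.367879 * 100
= 36.8


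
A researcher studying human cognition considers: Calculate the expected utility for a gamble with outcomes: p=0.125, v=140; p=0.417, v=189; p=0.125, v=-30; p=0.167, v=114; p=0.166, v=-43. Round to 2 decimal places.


EU = sum(p_i * v_i)
0.125 * 140 = 17.5
0.417 * 189 = 78.813
0.125 * -30 = -3.75
0.167 * 114 = 19.038
0.166 * -43 = -7.138
EU = 17.5 + 78.813 + -3.75 + 19.038 + -7.138
= 104.46


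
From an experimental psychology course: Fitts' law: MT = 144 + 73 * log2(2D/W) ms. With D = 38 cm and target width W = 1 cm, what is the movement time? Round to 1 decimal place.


MT = 144 + 73 * log2(2*38/1)
2D/W = 76.0
log2(76.0) = 6.2479
MT = 144 + 73 * 6.2479
= 600.1 ms


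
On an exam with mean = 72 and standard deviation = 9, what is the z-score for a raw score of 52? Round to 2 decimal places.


z = (X - mu) / sigma
= (52 - 72) / 9
= -20 / 9
= -2.22


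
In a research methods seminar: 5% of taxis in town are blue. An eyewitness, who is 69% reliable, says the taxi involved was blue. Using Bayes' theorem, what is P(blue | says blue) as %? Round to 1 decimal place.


P(blue | says blue) = P(says blue | blue)*P(blue) / [P(says blue | blue)*P(blue) + P(says blue | not blue)*P(not blue)]
Numerator = 0.69 * 0.05 = 0.0345
False identification = 0.31 * 0.95 = 0.2945
P = 0.0345 / (0.0345 + 0.2945)
= 0.0345 / 0.329
As percentage = 10.5


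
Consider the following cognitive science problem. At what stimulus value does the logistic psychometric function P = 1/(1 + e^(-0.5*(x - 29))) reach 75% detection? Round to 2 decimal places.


At P = 0.75: 0.75 = 1/(1 + e^(-k*(x-x0)))
Solving: e^(-k*(x-x0)) = 1/3
x = x0 + ln(3)/k
ln(3) = 1.0986
x = 29 + 1.0986/0.5
= 29 + 2.1972
= 31.20


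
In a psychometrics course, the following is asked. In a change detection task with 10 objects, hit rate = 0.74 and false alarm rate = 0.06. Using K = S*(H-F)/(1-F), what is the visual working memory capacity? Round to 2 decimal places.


K = S * (H - F) / (1 - F)
H - F = 0.68
1 - F = 0.94
K = 10 * 0.68 / 0.94
= 7.23


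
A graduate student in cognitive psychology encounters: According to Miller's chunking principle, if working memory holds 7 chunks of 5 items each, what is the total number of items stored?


Total items = chunks * items_per_chunk
= 7 * 5
= 35


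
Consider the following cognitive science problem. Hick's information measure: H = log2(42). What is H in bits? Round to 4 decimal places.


H = log2(n)
H = log2(42)
= 5.3923


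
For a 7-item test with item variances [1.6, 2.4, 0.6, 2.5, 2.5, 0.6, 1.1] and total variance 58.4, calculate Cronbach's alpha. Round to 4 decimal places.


alpha = (k/(k-1)) * (1 - sum(s_i^2)/s_total^2)
sum(item variances) = 11.3
k/(k-1) = 7/6 = 1.166667
1 - 11.3/58.4 = 1 - 0.193493 = 0.806507
alpha = 1.166667 * 0.806507
= 0.9409


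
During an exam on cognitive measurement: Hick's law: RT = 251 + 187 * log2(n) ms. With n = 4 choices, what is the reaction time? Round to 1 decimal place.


RT = 251 + 187 * log2(4)
log2(4) = 2.0
RT = 251 + 187 * 2.0
= 251 + 374.0
= 625.0 ms


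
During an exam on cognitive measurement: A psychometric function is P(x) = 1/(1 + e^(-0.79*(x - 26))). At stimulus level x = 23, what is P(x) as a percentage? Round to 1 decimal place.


P(x) = 1/(1 + e^(-0.79*(23 - 26)))
Exponent = -0.79 * -3 = 2.37
e^(2.37) = 10.697392
P = 1/(1 + 10.697392) = 0.085489
Percentage = 8.5


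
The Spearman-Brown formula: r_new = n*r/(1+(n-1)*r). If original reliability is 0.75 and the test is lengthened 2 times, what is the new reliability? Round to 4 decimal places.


r_new = n*r / (1 + (n-1)*r)
Numerator = 2 * 0.75 = 1.5
Denominator = 1 + 1 * 0.75 = 1.75
r_new = 1.5 / 1.75
= 0.8571


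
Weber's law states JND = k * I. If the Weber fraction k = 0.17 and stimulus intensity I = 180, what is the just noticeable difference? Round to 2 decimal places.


JND = k * I
JND = 0.17 * 180
= 30.60


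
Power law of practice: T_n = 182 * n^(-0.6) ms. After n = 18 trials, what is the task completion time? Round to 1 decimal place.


T_n = 182 * 18^(-0.6)
18^(-0.6) = 0.176537
T_n = 182 * 0.176537
= 32.1 ms


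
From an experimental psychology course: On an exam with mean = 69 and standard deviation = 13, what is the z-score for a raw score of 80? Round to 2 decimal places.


z = (X - mu) / sigma
= (80 - 69) / 13
= 11 / 13
= 0.85


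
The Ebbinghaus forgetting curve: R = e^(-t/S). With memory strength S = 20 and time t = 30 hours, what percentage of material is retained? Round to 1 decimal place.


R = e^(-t/S)
-t/S = -30/20 = -1.5
R = e^(-1.5) = 0.22313
Percentage = 0.22313 * 100
= 22.3


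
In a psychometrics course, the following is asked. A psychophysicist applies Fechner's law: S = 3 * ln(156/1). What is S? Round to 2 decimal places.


S = 3 * ln(156/1)
I/I0 = 156.0
ln(156.0) = 5.0499
S = 3 * 5.0499
= 15.15


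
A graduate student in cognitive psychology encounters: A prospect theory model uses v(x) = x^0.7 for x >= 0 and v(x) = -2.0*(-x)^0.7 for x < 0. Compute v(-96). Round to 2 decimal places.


Since x = -96 < 0, use v(x) = -lambda*(-x)^alpha
(-x) = 96
96^0.7 = 24.4112
v(-96) = -2.0 * 24.4112
= -48.82


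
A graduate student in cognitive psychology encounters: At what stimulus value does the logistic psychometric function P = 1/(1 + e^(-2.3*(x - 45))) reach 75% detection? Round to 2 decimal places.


At P = 0.75: 0.75 = 1/(1 + e^(-k*(x-x0)))
Solving: e^(-k*(x-x0)) = 1/3
x = x0 + ln(3)/k
ln(3) = 1.0986
x = 45 + 1.0986/2.3
= 45 + 0.4777
= 45.48


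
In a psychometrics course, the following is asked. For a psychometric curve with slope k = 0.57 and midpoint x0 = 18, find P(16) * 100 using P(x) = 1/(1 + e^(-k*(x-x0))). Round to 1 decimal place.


P(x) = 1/(1 + e^(-0.57*(16 - 18)))
Exponent = -0.57 * -2 = 1.14
e^(1.14) = 3.126768
P = 1/(1 + 3.126768) = 0.24232
Percentage = 24.2


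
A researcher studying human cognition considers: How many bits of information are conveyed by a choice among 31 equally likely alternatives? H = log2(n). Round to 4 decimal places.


H = log2(n)
H = log2(31)
= 4.9542


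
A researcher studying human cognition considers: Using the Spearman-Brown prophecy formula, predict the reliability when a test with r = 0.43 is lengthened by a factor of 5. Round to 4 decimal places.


r_new = n*r / (1 + (n-1)*r)
Numerator = 5 * 0.43 = 2.15
Denominator = 1 + 4 * 0.43 = 2.72
r_new = 2.15 / 2.72
= 0.7904


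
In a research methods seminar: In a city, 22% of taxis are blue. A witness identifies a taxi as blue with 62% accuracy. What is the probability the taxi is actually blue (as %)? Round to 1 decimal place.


P(blue | says blue) = P(says blue | blue)*P(blue) / [P(says blue | blue)*P(blue) + P(says blue | not blue)*P(not blue)]
Numerator = 0.62 * 0.22 = 0.1364
False identification = 0.38 * 0.78 = 0.2964
P = 0.1364 / (0.1364 + 0.2964)
= 0.1364 / 0.4328
As percentage = 31.5


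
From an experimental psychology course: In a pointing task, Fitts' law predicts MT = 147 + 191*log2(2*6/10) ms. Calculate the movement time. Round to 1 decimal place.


MT = 147 + 191 * log2(2*6/10)
2D/W = 1.2
log2(1.2) = 0.263
MT = 147 + 191 * 0.263
= 197.2 ms


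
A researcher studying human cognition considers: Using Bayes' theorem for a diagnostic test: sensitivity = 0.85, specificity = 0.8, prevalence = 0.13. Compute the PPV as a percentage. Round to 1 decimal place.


PPV = (sens * prev) / (sens * prev + (1-spec) * (1-prev))
Numerator = 0.85 * 0.13 = 0.1105
P(positive and no disease) = (1 - spec) * (1 - prev) = (1 - 0.8) * (1 - 0.13) = 0.174
Denominator = 0.1105 + 0.174 = 0.2845
PPV = 0.1105 / 0.2845 = 0.388401
As percentage = 38.8


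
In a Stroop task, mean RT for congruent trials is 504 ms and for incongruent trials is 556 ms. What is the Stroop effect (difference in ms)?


Stroop effect = RT(incongruent) - RT(congruent)
= 556 - 504
= 52 ms


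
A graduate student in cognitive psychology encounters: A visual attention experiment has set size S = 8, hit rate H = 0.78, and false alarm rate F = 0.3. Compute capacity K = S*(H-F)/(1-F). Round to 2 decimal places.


K = S * (H - F) / (1 - F)
H - F = 0.48
1 - F = 0.7
K = 8 * 0.48 / 0.7
= 5.49


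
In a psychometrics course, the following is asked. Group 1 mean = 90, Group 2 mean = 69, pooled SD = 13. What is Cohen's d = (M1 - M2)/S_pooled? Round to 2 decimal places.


Cohen's d = (M1 - M2) / S_pooled
= (90 - 69) / 13
= 21 / 13
= 1.62


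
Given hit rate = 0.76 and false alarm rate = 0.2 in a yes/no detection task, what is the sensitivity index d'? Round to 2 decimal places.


d' = z(HR) - z(FAR)
z(0.76) = 0.7063
z(0.2) = -0.8416
d' = 0.7063 - -0.8416
= 1.55


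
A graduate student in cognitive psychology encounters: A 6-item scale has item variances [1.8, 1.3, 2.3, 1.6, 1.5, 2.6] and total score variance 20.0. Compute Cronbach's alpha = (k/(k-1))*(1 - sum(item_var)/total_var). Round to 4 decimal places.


alpha = (k/(k-1)) * (1 - sum(s_i^2)/s_total^2)
sum(item variances) = 11.1
k/(k-1) = 6/5 = 1.2
1 - 11.1/20.0 = 1 - 0.555 = 0.445
alpha = 1.2 * 0.445
= 0.5340


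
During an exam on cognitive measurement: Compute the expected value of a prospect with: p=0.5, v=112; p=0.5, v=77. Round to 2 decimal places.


EU = sum(p_i * v_i)
0.5 * 112 = 56.0
0.5 * 77 = 38.5
EU = 56.0 + 38.5
= 94.50


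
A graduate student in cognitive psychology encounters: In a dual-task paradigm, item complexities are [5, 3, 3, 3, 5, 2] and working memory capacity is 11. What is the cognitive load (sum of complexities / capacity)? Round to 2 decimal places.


Total complexity = 5 + 3 + 3 + 3 + 5 + 2 = 21
Load = total / capacity = 21 / 11
= 1.91


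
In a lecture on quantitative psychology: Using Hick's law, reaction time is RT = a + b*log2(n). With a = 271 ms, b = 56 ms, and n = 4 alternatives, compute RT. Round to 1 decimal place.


RT = 271 + 56 * log2(4)
log2(4) = 2.0
RT = 271 + 56 * 2.0
= 271 + 112.0
= 383.0 ms


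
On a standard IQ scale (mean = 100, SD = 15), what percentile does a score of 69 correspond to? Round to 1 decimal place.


z = (IQ - mean) / SD
z = (69 - 100) / 15 = -2.0667
Percentile = Phi(-2.0667) * 100
Phi(-2.0667) = 0.019381
= 1.9


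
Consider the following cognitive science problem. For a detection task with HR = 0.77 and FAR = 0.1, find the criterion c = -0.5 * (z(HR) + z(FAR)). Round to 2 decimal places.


c = -0.5 * (z(HR) + z(FAR))
z(0.77) = 0.7388
z(0.1) = -1.2816
c = -0.5 * (0.7388 + -1.2816)
= -0.5 * -0.5428
= 0.27


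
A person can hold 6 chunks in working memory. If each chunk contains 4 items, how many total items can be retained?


Total items = chunks * items_per_chunk
= 6 * 4
= 24


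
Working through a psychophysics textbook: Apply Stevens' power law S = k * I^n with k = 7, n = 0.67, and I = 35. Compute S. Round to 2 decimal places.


S = 7 * 35^0.67
35^0.67 = 10.8274
S = 7 * 10.8274
= 75.79


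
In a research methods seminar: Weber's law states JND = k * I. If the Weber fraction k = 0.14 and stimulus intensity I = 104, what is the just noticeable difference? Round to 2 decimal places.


JND = k * I
JND = 0.14 * 104
= 14.56


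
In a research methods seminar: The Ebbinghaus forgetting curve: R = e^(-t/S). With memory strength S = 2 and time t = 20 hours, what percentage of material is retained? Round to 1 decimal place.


R = e^(-t/S)
-t/S = -20/2 = -10.0
R = e^(-10.0) = 4.5e-05
Percentage = 4.5e-05 * 100
= 0.0


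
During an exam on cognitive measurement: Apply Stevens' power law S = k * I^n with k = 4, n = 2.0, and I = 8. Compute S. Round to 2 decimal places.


S = 4 * 8^2.0
8^2.0 = 64.0
S = 4 * 64.0
= 256.00


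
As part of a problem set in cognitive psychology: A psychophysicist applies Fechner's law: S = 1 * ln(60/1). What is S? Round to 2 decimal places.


S = 1 * ln(60/1)
I/I0 = 60.0
ln(60.0) = 4.0943
S = 1 * 4.0943
= 4.09


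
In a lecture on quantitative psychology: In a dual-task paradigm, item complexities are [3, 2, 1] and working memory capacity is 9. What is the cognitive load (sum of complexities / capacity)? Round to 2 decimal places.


Total complexity = 3 + 2 + 1 = 6
Load = total / capacity = 6 / 9
= 0.67


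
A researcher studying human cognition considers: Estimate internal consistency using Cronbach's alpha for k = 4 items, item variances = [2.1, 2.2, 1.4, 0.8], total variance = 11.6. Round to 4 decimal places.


alpha = (k/(k-1)) * (1 - sum(s_i^2)/s_total^2)
sum(item variances) = 6.5
k/(k-1) = 4/3 = 1.333333
1 - 6.5/11.6 = 1 - 0.560345 = 0.439655
alpha = 1.333333 * 0.439655
= 0.5862


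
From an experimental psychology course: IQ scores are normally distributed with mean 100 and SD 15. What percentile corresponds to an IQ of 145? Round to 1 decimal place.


z = (IQ - mean) / SD
z = (145 - 100) / 15 = 3.0
Percentile = Phi(3.0) * 100
Phi(3.0) = 0.99865
= 99.9


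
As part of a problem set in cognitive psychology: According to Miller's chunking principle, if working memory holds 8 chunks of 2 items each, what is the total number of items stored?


Total items = chunks * items_per_chunk
= 8 * 2
= 16


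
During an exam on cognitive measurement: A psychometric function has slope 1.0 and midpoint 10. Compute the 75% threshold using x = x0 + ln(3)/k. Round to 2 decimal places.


At P = 0.75: 0.75 = 1/(1 + e^(-k*(x-x0)))
Solving: e^(-k*(x-x0)) = 1/3
x = x0 + ln(3)/k
ln(3) = 1.0986
x = 10 + 1.0986/1.0
= 10 + 1.0986
= 11.10


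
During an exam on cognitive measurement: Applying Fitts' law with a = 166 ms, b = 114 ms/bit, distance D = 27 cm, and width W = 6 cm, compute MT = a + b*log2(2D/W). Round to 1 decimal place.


MT = 166 + 114 * log2(2*27/6)
2D/W = 9.0
log2(9.0) = 3.1699
MT = 166 + 114 * 3.1699
= 527.4 ms


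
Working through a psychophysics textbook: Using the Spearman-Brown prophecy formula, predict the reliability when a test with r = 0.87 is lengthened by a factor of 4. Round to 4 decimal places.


r_new = n*r / (1 + (n-1)*r)
Numerator = 4 * 0.87 = 3.48
Denominator = 1 + 3 * 0.87 = 3.61
r_new = 3.48 / 3.61
= 0.9640


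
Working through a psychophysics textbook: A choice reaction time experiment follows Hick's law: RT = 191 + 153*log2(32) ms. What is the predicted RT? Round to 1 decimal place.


RT = 191 + 153 * log2(32)
log2(32) = 5.0
RT = 191 + 153 * 5.0
= 191 + 765.0
= 956.0 ms


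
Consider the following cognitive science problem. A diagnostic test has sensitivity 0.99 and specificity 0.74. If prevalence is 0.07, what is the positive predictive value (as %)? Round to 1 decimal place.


PPV = (sens * prev) / (sens * prev + (1-spec) * (1-prev))
Numerator = 0.99 * 0.07 = 0.0693
P(positive and no disease) = (1 - spec) * (1 - prev) = (1 - 0.74) * (1 - 0.07) = 0.2418
Denominator = 0.0693 + 0.2418 = 0.3111
PPV = 0.0693 / 0.3111 = 0.222758
As percentage = 22.3


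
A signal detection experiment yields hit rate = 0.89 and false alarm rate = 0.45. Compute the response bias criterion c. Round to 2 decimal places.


c = -0.5 * (z(HR) + z(FAR))
z(0.89) = 1.2265
z(0.45) = -0.1257
c = -0.5 * (1.2265 + -0.1257)
= -0.5 * 1.1008
= -0.55


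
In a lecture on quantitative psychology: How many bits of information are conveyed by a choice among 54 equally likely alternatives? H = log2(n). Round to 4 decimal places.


H = log2(n)
H = log2(54)
= 5.7549


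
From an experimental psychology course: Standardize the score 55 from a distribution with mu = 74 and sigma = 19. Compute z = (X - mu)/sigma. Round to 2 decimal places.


z = (X - mu) / sigma
= (55 - 74) / 19
= -19 / 19
= -1.00


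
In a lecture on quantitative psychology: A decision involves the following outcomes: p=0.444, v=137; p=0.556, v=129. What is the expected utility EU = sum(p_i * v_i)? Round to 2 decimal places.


EU = sum(p_i * v_i)
0.444 * 137 = 60.828
0.556 * 129 = 71.724
EU = 60.828 + 71.724
= 132.55


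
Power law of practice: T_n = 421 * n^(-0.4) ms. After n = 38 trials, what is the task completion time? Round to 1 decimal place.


T_n = 421 * 38^(-0.4)
38^(-0.4) = 0.233392
T_n = 421 * 0.233392
= 98.3 ms


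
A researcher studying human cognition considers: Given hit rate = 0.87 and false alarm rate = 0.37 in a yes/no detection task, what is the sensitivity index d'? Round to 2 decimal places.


d' = z(HR) - z(FAR)
z(0.87) = 1.1264
z(0.37) = -0.3319
d' = 1.1264 - -0.3319
= 1.46


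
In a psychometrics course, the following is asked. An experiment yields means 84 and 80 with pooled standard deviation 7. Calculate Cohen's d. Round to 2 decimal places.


Cohen's d = (M1 - M2) / S_pooled
= (84 - 80) / 7
= 4 / 7
= 0.57


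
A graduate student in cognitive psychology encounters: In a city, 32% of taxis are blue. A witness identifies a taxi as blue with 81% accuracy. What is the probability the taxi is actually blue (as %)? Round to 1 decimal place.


P(blue | says blue) = P(says blue | blue)*P(blue) / [P(says blue | blue)*P(blue) + P(says blue | not blue)*P(not blue)]
Numerator = 0.81 * 0.32 = 0.2592
False identification = 0.19 * 0.68 = 0.1292
P = 0.2592 / (0.2592 + 0.1292)
= 0.2592 / 0.3884
As percentage = 66.7


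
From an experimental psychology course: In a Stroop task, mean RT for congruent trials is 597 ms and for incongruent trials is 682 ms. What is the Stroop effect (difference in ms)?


Stroop effect = RT(incongruent) - RT(congruent)
= 682 - 597
= 85 ms


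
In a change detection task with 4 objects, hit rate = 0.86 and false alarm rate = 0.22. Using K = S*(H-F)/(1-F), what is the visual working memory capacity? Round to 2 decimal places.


K = S * (H - F) / (1 - F)
H - F = 0.64
1 - F = 0.78
K = 4 * 0.64 / 0.78
= 3.28


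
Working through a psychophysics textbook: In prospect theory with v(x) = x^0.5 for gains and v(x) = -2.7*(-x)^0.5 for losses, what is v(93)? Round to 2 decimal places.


Since x = 93 >= 0, use v(x) = x^0.5
93^0.5 = 9.6437
v(93) = 9.64


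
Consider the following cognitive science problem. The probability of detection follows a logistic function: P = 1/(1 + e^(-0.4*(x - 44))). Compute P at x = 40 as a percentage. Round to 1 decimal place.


P(x) = 1/(1 + e^(-0.4*(40 - 44)))
Exponent = -0.4 * -4 = 1.6
e^(1.6) = 4.953032
P = 1/(1 + 4.953032) = 0.167982
Percentage = 16.8


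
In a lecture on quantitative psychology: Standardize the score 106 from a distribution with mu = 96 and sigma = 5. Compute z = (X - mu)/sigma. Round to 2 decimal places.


z = (X - mu) / sigma
= (106 - 96) / 5
= 10 / 5
= 2.00


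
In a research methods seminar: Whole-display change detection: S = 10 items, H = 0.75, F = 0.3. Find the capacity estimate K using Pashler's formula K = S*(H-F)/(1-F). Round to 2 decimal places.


K = S * (H - F) / (1 - F)
H - F = 0.45
1 - F = 0.7
K = 10 * 0.45 / 0.7
= 6.43


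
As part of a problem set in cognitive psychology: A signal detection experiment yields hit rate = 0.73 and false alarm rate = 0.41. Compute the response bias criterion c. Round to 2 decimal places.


c = -0.5 * (z(HR) + z(FAR))
z(0.73) = 0.6128
z(0.41) = -0.2275
c = -0.5 * (0.6128 + -0.2275)
= -0.5 * 0.3853
= -0.19


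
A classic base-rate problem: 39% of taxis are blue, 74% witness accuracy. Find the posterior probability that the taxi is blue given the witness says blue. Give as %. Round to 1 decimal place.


P(blue | says blue) = P(says blue | blue)*P(blue) / [P(says blue | blue)*P(blue) + P(says blue | not blue)*P(not blue)]
Numerator = 0.74 * 0.39 = 0.2886
False identification = 0.26 * 0.61 = 0.1586
P = 0.2886 / (0.2886 + 0.1586)
= 0.2886 / 0.4472
As percentage = 64.5


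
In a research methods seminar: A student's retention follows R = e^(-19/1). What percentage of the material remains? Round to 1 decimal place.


R = e^(-t/S)
-t/S = -19/1 = -19.0
R = e^(-19.0) = 0.0
Percentage = 0.0 * 100
= 0.0


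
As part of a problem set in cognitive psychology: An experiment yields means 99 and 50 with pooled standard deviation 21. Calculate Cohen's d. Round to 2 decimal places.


Cohen's d = (M1 - M2) / S_pooled
= (99 - 50) / 21
= 49 / 21
= 2.33


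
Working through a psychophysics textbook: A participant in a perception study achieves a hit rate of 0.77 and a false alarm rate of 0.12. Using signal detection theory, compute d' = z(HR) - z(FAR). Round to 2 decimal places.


d' = z(HR) - z(FAR)
z(0.77) = 0.7388
z(0.12) = -1.175
d' = 0.7388 - -1.175
= 1.91


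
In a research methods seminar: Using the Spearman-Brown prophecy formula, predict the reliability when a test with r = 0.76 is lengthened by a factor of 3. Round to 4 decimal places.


r_new = n*r / (1 + (n-1)*r)
Numerator = 3 * 0.76 = 2.28
Denominator = 1 + 2 * 0.76 = 2.52
r_new = 2.28 / 2.52
= 0.9048


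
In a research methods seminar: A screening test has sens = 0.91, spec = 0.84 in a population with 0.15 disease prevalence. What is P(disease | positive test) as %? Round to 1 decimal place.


PPV = (sens * prev) / (sens * prev + (1-spec) * (1-prev))
Numerator = 0.91 * 0.15 = 0.1365
P(positive and no disease) = (1 - spec) * (1 - prev) = (1 - 0.84) * (1 - 0.15) = 0.136
Denominator = 0.1365 + 0.136 = 0.2725
PPV = 0.1365 / 0.2725 = 0.500917
As percentage = 50.1


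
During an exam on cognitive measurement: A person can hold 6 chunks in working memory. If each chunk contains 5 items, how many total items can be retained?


Total items = chunks * items_per_chunk
= 6 * 5
= 30


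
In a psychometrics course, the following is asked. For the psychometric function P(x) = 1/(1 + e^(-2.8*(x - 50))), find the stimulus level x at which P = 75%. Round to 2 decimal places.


At P = 0.75: 0.75 = 1/(1 + e^(-k*(x-x0)))
Solving: e^(-k*(x-x0)) = 1/3
x = x0 + ln(3)/k
ln(3) = 1.0986
x = 50 + 1.0986/2.8
= 50 + 0.3924
= 50.39


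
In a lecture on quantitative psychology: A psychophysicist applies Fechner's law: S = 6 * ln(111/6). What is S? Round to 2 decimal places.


S = 6 * ln(111/6)
I/I0 = 18.5
ln(18.5) = 2.9178
S = 6 * 2.9178
= 17.51


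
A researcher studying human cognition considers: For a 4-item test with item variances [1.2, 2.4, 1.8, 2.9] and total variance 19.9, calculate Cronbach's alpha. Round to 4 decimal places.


alpha = (k/(k-1)) * (1 - sum(s_i^2)/s_total^2)
sum(item variances) = 8.3
k/(k-1) = 4/3 = 1.333333
1 - 8.3/19.9 = 1 - 0.417085 = 0.582915
alpha = 1.333333 * 0.582915
= 0.7772


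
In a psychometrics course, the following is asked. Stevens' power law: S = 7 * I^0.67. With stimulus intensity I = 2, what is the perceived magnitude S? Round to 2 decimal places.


S = 7 * 2^0.67
2^0.67 = 1.5911
S = 7 * 1.5911
= 11.14


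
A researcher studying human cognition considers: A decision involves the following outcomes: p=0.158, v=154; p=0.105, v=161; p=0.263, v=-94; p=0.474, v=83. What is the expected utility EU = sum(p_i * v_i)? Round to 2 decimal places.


EU = sum(p_i * v_i)
0.158 * 154 = 24.332
0.105 * 161 = 16.905
0.263 * -94 = -24.722
0.474 * 83 = 39.342
EU = 24.332 + 16.905 + -24.722 + 39.342
= 55.86


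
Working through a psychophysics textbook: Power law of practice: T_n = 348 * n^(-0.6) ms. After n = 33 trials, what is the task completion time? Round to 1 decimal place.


T_n = 348 * 33^(-0.6)
33^(-0.6) = 0.122713
T_n = 348 * 0.122713
= 42.7 ms


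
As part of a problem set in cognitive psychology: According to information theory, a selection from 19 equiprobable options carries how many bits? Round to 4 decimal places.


H = log2(n)
H = log2(19)
= 4.2479


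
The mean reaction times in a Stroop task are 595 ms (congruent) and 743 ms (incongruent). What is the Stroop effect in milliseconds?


Stroop effect = RT(incongruent) - RT(congruent)
= 743 - 595
= 148 ms


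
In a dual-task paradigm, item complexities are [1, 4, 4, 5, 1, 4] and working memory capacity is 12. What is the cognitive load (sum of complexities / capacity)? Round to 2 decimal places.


Total complexity = 1 + 4 + 4 + 5 + 1 + 4 = 19
Load = total / capacity = 19 / 12
= 1.58


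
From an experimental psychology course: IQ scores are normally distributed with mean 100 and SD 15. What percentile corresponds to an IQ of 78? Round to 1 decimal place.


z = (IQ - mean) / SD
z = (78 - 100) / 15 = -1.4667
Percentile = Phi(-1.4667) * 100
Phi(-1.4667) = 0.071229
= 7.1


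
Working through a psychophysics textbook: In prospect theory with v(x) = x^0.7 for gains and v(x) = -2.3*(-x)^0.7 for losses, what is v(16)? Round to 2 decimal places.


Since x = 16 >= 0, use v(x) = x^0.7
16^0.7 = 6.9644
v(16) = 6.96


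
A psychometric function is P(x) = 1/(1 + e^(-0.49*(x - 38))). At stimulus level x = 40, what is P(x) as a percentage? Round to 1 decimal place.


P(x) = 1/(1 + e^(-0.49*(40 - 38)))
Exponent = -0.49 * 2 = -0.98
e^(-0.98) = 0.375311
P = 1/(1 + 0.375311) = 0.727108
Percentage = 72.7


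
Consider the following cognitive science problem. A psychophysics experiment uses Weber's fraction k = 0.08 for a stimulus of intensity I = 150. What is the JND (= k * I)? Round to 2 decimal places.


JND = k * I
JND = 0.08 * 150
= 12.00


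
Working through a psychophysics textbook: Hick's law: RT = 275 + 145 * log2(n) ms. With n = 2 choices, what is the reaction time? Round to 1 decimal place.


RT = 275 + 145 * log2(2)
log2(2) = 1.0
RT = 275 + 145 * 1.0
= 275 + 145.0
= 420.0 ms


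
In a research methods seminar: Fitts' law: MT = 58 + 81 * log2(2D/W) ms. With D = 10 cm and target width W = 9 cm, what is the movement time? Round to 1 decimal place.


MT = 58 + 81 * log2(2*10/9)
2D/W = 2.222222
log2(2.222222) = 1.152
MT = 58 + 81 * 1.152
= 151.3 ms


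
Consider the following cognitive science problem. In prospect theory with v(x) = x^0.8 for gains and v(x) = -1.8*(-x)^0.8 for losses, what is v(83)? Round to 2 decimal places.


Since x = 83 >= 0, use v(x) = x^0.8
83^0.8 = 34.2975
v(83) = 34.30


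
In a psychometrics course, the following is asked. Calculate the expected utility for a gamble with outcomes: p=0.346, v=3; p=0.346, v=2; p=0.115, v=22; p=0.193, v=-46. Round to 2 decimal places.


EU = sum(p_i * v_i)
0.346 * 3 = 1.038
0.346 * 2 = 0.692
0.115 * 22 = 2.53
0.193 * -46 = -8.878
EU = 1.038 + 0.692 + 2.53 + -8.878
= -4.62
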